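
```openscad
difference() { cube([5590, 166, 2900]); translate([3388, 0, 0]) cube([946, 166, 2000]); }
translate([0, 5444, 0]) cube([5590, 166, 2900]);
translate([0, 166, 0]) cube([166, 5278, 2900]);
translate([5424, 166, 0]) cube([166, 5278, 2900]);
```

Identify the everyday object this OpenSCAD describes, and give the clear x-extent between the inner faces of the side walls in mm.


A single room. The interior width is 5258 mm.

Four walls enclosing a rectangle with a door in the front wall — a room. Outside width 5590 minus two 166 mm walls gives 5258 mm.


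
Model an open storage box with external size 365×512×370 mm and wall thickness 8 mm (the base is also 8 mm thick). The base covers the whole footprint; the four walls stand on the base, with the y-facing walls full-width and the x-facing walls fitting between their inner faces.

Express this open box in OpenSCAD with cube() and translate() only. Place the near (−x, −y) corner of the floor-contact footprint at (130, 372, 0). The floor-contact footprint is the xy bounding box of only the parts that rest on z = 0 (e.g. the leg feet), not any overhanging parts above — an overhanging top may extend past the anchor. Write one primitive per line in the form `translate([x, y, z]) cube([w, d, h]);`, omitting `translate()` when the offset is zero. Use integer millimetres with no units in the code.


translate([130, 372, 0]) cube([365, 512, 8]);
translate([130, 372, 8]) cube([365, 8, 362]);
translate([130, 876, 8]) cube([365, 8, 362]);
translate([130, 380, 8]) cube([8, 496, 362]);
translate([487, 380, 8]) cube([8, 496, 362]);


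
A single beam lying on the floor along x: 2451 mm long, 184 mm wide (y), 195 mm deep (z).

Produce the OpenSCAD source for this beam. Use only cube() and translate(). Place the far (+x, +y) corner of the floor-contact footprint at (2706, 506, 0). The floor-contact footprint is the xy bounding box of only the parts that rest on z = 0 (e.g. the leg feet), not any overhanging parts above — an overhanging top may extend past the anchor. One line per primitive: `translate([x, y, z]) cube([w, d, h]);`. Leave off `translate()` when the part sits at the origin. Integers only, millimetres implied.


translate([255, 322, 0]) cube([2451, 184, 195]);


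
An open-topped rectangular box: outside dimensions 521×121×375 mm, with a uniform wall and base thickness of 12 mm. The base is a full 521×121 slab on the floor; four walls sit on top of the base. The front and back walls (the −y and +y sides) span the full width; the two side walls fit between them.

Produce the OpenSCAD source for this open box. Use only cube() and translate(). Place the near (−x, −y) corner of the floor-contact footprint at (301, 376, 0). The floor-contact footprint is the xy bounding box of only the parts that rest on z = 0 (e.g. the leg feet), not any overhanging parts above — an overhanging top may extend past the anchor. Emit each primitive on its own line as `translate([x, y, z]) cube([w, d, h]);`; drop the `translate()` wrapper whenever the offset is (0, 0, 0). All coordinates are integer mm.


translate([301, 376, 0]) cube([521, 121, 12]);
translate([301, 376, 12]) cube([521, 12, 363]);
translate([301, 485, 12]) cube([521, 12, 363]);
translate([301, 388, 12]) cube([12, 97, 363]);
translate([810, 388, 12]) cube([12, 97, 363]);


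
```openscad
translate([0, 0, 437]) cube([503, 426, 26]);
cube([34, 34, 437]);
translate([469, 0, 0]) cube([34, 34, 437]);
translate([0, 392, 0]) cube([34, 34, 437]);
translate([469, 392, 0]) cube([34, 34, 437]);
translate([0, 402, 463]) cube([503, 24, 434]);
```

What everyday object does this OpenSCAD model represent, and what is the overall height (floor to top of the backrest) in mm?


A chair. The overall height is 897 mm.

A slab on four corner posts with a tall panel at the back — a chair. The seat slab sits at z = 437 with thickness 26, and the 434 mm backrest starts at the seat top, so the overall height is 437 + 26 + 434 = 897 mm.


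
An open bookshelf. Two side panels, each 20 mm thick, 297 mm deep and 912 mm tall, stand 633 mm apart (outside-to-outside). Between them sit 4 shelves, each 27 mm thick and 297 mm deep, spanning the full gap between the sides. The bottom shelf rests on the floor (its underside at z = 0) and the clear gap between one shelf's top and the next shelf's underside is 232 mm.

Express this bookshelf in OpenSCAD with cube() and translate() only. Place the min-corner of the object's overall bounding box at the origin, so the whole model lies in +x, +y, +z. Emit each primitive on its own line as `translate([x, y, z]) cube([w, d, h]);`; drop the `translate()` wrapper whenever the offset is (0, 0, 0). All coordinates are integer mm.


cube([20, 297, 912]);
translate([613, 0, 0]) cube([20, 297, 912]);
translate([20, 0, 0]) cube([593, 297, 27]);
translate([20, 0, 259]) cube([593, 297, 27]);
translate([20, 0, 518]) cube([593, 297, 27]);
translate([20, 0, 777]) cube([593, 297, 27]);


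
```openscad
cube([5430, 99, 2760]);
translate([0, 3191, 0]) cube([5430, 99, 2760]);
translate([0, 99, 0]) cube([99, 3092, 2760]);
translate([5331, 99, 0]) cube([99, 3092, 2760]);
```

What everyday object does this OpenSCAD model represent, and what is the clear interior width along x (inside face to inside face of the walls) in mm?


A house (or room) frame. The interior width is 5232 mm.

Four 2760 mm walls enclosing a rectangle with no floor or roof — a room or house frame. Outside width is 5430 mm and wall thickness is 99 mm, so the interior width is 5430 − 2 × 99 = 5232 mm.


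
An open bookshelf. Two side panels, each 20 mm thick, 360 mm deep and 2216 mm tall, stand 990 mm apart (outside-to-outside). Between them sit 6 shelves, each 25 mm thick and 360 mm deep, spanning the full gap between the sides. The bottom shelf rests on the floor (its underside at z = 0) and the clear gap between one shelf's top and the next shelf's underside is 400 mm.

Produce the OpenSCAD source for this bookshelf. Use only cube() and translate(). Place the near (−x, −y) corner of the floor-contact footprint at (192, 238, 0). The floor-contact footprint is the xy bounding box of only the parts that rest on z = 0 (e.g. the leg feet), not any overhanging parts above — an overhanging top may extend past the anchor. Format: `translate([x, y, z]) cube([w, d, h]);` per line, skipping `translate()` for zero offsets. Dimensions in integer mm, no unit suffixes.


translate([192, 238, 0]) cube([20, 360, 2216]);
translate([1162, 238, 0]) cube([20, 360, 2216]);
translate([212, 238, 0]) cube([950, 360, 25]);
translate([212, 238, 425]) cube([950, 360, 25]);
translate([212, 238, 850]) cube([950, 360, 25]);
translate([212, 238, 1275]) cube([950, 360, 25]);
translate([212, 238, 1700]) cube([950, 360, 25]);
translate([212, 238, 2125]) cube([950, 360, 25]);


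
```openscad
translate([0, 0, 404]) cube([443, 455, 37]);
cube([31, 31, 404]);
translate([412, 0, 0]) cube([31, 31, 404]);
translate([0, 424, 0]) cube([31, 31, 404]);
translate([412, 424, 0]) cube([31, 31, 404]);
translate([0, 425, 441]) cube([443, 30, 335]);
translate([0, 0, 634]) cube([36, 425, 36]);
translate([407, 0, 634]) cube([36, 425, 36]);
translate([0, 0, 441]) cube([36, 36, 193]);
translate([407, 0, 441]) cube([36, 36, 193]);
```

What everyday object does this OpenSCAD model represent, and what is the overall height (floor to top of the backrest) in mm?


A chair. The overall height is 776 mm.

A slab on four corner posts with a tall panel at the back — a chair. The seat slab sits at z = 404 with thickness 37, and the 335 mm backrest starts at the seat top, so the overall height is 404 + 37 + 335 = 776 mm.


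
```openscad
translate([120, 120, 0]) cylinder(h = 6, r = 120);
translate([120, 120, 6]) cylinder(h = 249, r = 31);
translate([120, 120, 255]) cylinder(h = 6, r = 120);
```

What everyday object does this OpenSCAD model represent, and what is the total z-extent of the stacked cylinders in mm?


A spool. The overall height is 261 mm.

Three coaxial cylinders, large–small–large — a spool. Two 6 mm flanges and a 249 mm core give 6 + 249 + 6 = 261 mm.


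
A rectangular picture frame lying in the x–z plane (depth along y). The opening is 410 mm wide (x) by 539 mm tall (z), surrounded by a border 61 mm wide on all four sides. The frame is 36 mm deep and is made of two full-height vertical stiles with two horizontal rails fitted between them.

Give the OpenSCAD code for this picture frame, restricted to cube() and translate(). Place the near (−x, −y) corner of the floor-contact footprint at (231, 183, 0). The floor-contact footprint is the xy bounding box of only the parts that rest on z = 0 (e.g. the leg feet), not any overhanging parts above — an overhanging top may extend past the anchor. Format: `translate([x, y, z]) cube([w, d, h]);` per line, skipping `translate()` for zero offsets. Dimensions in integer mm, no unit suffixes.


translate([231, 183, 0]) cube([61, 36, 661]);
translate([702, 183, 0]) cube([61, 36, 661]);
translate([292, 183, 0]) cube([410, 36, 61]);
translate([292, 183, 600]) cube([410, 36, 61]);


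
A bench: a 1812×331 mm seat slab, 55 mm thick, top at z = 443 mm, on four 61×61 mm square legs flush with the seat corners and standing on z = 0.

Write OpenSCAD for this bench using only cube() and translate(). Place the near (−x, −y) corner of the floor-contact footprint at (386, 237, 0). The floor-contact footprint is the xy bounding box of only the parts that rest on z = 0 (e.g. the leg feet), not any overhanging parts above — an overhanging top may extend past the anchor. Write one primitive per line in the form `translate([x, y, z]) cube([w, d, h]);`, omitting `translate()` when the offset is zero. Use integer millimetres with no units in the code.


translate([386, 237, 388]) cube([1812, 331, 55]);
translate([386, 237, 0]) cube([61, 61, 388]);
translate([386, 507, 0]) cube([61, 61, 388]);
translate([2137, 237, 0]) cube([61, 61, 388]);
translate([2137, 507, 0]) cube([61, 61, 388]);


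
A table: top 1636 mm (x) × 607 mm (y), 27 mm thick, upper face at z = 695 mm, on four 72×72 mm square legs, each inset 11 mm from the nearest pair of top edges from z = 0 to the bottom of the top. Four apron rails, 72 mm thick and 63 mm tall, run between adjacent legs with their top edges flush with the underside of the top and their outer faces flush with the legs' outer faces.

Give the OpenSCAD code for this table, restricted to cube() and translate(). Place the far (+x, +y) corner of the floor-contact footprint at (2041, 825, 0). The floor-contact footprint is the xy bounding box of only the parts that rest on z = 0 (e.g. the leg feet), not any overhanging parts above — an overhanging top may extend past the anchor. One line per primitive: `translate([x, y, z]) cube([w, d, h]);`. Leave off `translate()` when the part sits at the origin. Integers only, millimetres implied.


// leg_h = 695 - 27 = 668
// apron z = 668 - 63 = 605
translate([416, 229, 668]) cube([1636, 607, 27]);
translate([427, 240, 0]) cube([72, 72, 668]);
translate([1969, 240, 0]) cube([72, 72, 668]);
translate([427, 753, 0]) cube([72, 72, 668]);
translate([1969, 753, 0]) cube([72, 72, 668]);
translate([499, 240, 605]) cube([1470, 72, 63]);
translate([499, 753, 605]) cube([1470, 72, 63]);
translate([427, 312, 605]) cube([72, 441, 63]);
translate([1969, 312, 605]) cube([72, 441, 63]);


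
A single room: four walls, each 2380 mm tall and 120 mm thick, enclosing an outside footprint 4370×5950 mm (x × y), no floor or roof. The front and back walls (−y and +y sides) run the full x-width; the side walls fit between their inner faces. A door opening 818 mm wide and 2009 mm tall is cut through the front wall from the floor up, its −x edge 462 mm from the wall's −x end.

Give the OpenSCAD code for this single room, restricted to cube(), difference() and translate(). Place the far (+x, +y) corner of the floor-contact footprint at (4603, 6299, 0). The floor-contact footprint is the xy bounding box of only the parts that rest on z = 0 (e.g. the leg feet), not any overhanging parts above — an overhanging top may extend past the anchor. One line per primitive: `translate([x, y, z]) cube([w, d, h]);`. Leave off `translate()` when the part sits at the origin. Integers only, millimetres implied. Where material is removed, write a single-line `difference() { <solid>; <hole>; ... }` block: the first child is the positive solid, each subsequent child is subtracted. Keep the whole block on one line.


difference() { translate([233, 349, 0]) cube([4370, 120, 2380]); translate([695, 349, 0]) cube([818, 120, 2009]); }
translate([233, 6179, 0]) cube([4370, 120, 2380]);
translate([233, 469, 0]) cube([120, 5710, 2380]);
translate([4483, 469, 0]) cube([120, 5710, 2380]);


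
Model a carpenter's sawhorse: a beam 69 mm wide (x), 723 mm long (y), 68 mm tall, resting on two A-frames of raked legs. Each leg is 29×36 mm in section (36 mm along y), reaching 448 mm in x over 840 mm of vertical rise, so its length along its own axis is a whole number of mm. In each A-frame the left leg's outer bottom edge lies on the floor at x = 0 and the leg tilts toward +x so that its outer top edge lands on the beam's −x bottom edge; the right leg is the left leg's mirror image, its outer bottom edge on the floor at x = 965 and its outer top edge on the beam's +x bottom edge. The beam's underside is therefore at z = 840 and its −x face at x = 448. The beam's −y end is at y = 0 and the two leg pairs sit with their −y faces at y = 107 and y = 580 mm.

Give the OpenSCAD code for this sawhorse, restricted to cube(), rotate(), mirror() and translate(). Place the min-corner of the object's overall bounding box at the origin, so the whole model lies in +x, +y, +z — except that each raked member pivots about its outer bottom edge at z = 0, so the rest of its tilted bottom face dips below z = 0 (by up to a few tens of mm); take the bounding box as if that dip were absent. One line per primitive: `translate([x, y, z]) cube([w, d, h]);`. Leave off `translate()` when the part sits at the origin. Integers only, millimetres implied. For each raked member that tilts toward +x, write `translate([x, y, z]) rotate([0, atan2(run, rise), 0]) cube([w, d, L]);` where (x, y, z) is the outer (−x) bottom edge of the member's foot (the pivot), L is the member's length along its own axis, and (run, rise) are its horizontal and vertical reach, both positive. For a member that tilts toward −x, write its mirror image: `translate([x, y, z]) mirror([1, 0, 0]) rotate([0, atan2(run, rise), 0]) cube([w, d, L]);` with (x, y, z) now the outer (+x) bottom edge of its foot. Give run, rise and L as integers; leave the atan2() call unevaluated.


translate([448, 0, 840]) cube([69, 723, 68]);
translate([0, 107, 0]) rotate([0, atan2(448, 840), 0]) cube([29, 36, 952]);
translate([965, 107, 0]) mirror([1, 0, 0]) rotate([0, atan2(448, 840), 0]) cube([29, 36, 952]);
translate([0, 580, 0]) rotate([0, atan2(448, 840), 0]) cube([29, 36, 952]);
translate([965, 580, 0]) mirror([1, 0, 0]) rotate([0, atan2(448, 840), 0]) cube([29, 36, 952]);


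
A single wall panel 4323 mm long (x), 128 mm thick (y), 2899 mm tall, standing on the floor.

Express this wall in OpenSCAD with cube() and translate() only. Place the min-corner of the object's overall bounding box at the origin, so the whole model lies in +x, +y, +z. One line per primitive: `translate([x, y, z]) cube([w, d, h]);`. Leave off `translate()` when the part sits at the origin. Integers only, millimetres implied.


cube([4323, 128, 2899]);


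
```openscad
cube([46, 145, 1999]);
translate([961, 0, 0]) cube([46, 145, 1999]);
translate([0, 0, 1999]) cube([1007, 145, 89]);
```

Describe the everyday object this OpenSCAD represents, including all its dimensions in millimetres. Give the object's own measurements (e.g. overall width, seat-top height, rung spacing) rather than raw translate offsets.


A door frame. The clear opening is 915 mm wide and 1999 mm high. Two 46 mm wide jambs, 145 mm deep, stand either side of the opening from the floor to the top of the opening. A 89 mm thick head sits across the top of both jambs, spanning the full outside width of the frame.


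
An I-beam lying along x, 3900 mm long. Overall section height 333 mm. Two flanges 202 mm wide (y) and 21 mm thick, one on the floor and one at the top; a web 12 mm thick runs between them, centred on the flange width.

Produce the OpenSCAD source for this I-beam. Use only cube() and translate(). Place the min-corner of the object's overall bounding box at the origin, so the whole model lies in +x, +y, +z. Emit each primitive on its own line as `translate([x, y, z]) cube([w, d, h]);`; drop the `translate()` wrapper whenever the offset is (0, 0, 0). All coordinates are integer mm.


cube([3900, 202, 21]);
translate([0, 95, 21]) cube([3900, 12, 291]);
translate([0, 0, 312]) cube([3900, 202, 21]);


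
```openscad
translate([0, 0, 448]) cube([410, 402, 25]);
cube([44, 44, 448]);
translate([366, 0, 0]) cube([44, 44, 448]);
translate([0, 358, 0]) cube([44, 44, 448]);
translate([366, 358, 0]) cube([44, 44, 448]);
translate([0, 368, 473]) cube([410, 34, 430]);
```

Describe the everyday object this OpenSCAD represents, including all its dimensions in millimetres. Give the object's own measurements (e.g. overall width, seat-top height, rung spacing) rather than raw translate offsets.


A chair. The seat is a 410×402×25 mm slab with its top at z = 473 mm, on four 44×44 mm corner legs (flush with the seat edges, standing on z = 0). A flat backrest 34 mm thick, 430 mm tall, spans the full seat width and rises from the seat top along its +y edge, rear face flush with the rear of the seat.


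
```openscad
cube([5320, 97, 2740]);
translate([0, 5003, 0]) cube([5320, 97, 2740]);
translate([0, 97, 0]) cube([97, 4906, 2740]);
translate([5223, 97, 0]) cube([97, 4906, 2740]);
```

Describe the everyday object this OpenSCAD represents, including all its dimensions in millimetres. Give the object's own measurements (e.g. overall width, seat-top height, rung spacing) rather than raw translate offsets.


The wall frame of a small rectangular building: four walls, each 2740 mm tall and 97 mm thick, enclosing a footprint 5320 mm (x) by 5100 mm (y) outside-to-outside, with no floor or roof. The front and back walls (the −y and +y sides) span the full width; the two side walls fit between them.


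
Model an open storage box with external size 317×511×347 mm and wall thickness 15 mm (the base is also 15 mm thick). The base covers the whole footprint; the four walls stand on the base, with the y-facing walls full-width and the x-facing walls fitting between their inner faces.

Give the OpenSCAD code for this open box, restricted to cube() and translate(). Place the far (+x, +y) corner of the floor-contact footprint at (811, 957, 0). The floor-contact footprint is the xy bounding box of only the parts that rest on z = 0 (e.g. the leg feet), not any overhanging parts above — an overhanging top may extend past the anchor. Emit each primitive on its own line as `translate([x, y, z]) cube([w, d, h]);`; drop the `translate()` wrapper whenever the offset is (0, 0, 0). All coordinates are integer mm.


translate([494, 446, 0]) cube([317, 511, 15]);
translate([494, 446, 15]) cube([317, 15, 332]);
translate([494, 942, 15]) cube([317, 15, 332]);
translate([494, 461, 15]) cube([15, 481, 332]);
translate([796, 461, 15]) cube([15, 481, 332]);


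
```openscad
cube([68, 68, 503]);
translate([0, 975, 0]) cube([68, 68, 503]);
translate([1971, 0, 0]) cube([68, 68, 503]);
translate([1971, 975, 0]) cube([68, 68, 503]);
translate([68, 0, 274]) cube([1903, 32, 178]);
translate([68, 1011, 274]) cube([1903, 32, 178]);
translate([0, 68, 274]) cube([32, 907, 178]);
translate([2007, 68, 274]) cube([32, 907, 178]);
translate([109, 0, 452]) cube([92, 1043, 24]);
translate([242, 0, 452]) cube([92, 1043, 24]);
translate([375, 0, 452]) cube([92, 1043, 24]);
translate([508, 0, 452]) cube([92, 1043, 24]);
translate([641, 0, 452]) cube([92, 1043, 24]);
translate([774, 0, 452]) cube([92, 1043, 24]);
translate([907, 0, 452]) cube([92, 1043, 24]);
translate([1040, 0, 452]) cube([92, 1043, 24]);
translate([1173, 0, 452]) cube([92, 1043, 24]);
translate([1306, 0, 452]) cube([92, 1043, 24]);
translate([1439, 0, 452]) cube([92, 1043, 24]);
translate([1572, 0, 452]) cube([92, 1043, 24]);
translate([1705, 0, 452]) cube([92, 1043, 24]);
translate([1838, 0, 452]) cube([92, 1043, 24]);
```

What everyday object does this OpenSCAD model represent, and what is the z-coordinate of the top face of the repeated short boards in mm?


A bed frame. The slat-top height is 476 mm.

Four posts, four rails, and a row of slats — a bed frame. Slats sit on the rails at z = 274 + 178 = 452; with slat thickness 24, the top is 476 mm.


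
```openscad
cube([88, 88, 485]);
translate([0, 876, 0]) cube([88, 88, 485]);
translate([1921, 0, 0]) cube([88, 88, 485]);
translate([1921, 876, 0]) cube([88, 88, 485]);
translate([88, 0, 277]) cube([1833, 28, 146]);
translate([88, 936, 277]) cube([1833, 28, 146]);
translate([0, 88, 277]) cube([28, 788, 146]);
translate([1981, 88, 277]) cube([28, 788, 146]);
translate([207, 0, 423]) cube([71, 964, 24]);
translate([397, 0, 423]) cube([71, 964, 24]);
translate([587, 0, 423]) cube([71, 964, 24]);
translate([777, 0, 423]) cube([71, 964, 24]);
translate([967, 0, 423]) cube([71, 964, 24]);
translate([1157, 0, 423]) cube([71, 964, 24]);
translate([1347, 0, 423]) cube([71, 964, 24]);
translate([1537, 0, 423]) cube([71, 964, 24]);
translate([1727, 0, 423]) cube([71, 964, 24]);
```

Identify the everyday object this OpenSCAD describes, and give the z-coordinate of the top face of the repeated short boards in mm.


A bed frame. The slat-top height is 447 mm.

Four posts, four rails, and a row of slats — a bed frame. Slats sit on the rails at z = 277 + 146 = 423; with slat thickness 24, the top is 447 mm.


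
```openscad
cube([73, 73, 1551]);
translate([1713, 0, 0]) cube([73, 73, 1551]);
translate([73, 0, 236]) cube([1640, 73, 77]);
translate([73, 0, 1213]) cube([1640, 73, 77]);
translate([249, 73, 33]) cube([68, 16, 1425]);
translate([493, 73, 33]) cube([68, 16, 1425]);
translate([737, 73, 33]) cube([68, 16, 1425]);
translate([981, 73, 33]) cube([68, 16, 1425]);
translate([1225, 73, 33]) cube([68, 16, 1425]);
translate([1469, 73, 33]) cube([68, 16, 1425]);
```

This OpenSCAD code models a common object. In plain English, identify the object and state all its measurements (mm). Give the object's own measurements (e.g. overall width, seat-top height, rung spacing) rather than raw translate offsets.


A fence section. Two 73×73 mm posts, 1551 mm tall, stand on the floor with a clear span of 1640 mm between their inner faces. Two horizontal rails of 73×77 mm section span the gap between the posts with their undersides at z = 236 mm and z = 1213 mm, flush with the posts' −y face. 6 pickets, each 68 mm wide, 16 mm thick and 1425 mm tall, are fixed to the +y face of the rails with their bottoms at z = 33 mm, spaced across the span with a 176 mm gap after the −x post and between neighbouring pickets and before the +x post.


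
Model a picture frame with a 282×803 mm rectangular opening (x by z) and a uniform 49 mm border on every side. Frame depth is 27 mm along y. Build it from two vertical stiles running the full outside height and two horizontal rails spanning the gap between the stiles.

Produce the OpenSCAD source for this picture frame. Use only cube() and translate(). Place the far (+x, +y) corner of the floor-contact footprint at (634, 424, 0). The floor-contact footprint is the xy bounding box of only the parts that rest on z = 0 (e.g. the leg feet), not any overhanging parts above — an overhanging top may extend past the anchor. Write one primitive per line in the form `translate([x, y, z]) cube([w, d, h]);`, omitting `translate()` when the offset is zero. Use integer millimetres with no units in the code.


translate([254, 397, 0]) cube([49, 27, 901]);
translate([585, 397, 0]) cube([49, 27, 901]);
translate([303, 397, 0]) cube([282, 27, 49]);
translate([303, 397, 852]) cube([282, 27, 49]);


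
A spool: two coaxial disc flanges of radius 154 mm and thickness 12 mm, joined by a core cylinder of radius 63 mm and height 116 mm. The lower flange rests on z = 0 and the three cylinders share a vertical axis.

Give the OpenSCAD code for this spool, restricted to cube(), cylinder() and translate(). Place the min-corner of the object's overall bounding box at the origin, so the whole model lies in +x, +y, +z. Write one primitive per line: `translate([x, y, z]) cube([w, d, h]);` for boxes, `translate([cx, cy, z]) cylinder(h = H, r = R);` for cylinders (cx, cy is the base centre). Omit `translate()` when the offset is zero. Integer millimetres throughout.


translate([154, 154, 0]) cylinder(h = 12, r = 154);
translate([154, 154, 12]) cylinder(h = 116, r = 63);
translate([154, 154, 128]) cylinder(h = 12, r = 154);


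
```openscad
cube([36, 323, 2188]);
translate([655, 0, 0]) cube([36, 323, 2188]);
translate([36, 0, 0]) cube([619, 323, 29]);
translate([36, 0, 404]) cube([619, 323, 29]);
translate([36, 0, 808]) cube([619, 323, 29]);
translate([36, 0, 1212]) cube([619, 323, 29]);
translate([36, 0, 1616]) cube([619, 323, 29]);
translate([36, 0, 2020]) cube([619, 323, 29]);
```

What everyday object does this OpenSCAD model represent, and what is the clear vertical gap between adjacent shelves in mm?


A bookshelf. The clear shelf gap is 375 mm.

Two tall side panels with 6 horizontal boards between them — a bookshelf. The first two shelf undersides are at z = 0 and z = 404; with shelf thickness 29, the clear gap is 404 − 0 − 29 = 375 mm.


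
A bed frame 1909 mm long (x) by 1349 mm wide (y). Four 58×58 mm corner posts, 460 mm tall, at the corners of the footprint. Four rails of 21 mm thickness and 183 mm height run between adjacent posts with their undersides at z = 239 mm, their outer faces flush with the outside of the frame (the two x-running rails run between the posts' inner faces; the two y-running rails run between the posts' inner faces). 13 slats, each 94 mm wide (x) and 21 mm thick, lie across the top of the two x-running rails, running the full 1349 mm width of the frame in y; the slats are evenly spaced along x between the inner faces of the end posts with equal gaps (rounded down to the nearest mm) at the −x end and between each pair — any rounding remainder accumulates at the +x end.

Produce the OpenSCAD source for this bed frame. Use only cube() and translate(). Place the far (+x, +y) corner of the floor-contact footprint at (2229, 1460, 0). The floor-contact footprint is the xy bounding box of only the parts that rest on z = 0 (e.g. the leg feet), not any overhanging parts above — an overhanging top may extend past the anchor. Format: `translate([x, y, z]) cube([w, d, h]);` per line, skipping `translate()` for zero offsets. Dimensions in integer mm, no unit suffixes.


translate([320, 111, 0]) cube([58, 58, 460]);
translate([320, 1402, 0]) cube([58, 58, 460]);
translate([2171, 111, 0]) cube([58, 58, 460]);
translate([2171, 1402, 0]) cube([58, 58, 460]);
translate([378, 111, 239]) cube([1793, 21, 183]);
translate([378, 1439, 239]) cube([1793, 21, 183]);
translate([320, 169, 239]) cube([21, 1233, 183]);
translate([2208, 169, 239]) cube([21, 1233, 183]);
translate([418, 111, 422]) cube([94, 1349, 21]);
translate([552, 111, 422]) cube([94, 1349, 21]);
translate([686, 111, 422]) cube([94, 1349, 21]);
translate([820, 111, 422]) cube([94, 1349, 21]);
translate([954, 111, 422]) cube([94, 1349, 21]);
translate([1088, 111, 422]) cube([94, 1349, 21]);
translate([1222, 111, 422]) cube([94, 1349, 21]);
translate([1356, 111, 422]) cube([94, 1349, 21]);
translate([1490, 111, 422]) cube([94, 1349, 21]);
translate([1624, 111, 422]) cube([94, 1349, 21]);
translate([1758, 111, 422]) cube([94, 1349, 21]);
translate([1892, 111, 422]) cube([94, 1349, 21]);
translate([2026, 111, 422]) cube([94, 1349, 21]);


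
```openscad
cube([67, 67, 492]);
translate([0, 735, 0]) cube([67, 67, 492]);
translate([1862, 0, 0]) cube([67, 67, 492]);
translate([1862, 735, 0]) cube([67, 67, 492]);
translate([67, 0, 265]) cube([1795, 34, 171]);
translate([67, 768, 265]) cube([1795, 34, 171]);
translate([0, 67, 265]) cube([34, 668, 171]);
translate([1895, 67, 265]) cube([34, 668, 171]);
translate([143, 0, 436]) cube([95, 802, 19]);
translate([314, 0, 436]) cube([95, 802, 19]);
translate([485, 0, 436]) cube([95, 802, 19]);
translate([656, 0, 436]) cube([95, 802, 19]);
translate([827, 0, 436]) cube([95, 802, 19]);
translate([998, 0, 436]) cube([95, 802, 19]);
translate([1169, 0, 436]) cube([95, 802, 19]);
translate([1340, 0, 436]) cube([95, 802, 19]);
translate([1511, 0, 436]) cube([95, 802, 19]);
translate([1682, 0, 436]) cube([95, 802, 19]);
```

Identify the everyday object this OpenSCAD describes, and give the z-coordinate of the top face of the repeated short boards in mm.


A bed frame. The slat-top height is 455 mm.

Four posts, four rails, and a row of slats — a bed frame. Slats sit on the rails at z = 265 + 171 = 436; with slat thickness 19, the top is 455 mm.


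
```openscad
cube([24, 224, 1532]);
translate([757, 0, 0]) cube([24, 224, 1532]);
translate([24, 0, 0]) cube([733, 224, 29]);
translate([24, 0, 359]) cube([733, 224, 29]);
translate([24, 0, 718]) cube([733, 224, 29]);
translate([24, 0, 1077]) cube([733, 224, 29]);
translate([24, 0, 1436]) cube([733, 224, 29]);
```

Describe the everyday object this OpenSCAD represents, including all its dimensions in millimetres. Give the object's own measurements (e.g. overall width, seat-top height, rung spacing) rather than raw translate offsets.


An open bookshelf. Two side panels, each 24 mm thick, 224 mm deep and 1532 mm tall, stand 781 mm apart (outside-to-outside). Between them sit 5 shelves, each 29 mm thick and 224 mm deep, spanning the full gap between the sides. The bottom shelf rests on the floor (its underside at z = 0) and the clear gap between one shelf's top and the next shelf's underside is 330 mm.


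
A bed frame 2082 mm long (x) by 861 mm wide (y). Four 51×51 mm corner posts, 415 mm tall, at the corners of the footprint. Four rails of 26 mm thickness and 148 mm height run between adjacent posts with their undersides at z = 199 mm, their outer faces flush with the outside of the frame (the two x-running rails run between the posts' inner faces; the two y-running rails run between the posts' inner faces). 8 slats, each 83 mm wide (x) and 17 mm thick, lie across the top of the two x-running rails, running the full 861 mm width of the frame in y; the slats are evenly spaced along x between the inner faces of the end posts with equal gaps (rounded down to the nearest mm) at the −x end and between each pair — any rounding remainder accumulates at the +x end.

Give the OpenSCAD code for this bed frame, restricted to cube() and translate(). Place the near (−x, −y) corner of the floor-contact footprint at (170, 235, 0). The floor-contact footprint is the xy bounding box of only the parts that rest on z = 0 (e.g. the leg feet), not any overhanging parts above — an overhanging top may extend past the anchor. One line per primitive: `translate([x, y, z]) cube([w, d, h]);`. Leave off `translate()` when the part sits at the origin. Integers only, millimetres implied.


// slat z = rail_z + rail_h = 199 + 148 = 347
// slat gap = ⌊(1980 − 8·83) / 9⌋ = 146
translate([170, 235, 0]) cube([51, 51, 415]);
translate([170, 1045, 0]) cube([51, 51, 415]);
translate([2201, 235, 0]) cube([51, 51, 415]);
translate([2201, 1045, 0]) cube([51, 51, 415]);
translate([221, 235, 199]) cube([1980, 26, 148]);
translate([221, 1070, 199]) cube([1980, 26, 148]);
translate([170, 286, 199]) cube([26, 759, 148]);
translate([2226, 286, 199]) cube([26, 759, 148]);
translate([367, 235, 347]) cube([83, 861, 17]);
translate([596, 235, 347]) cube([83, 861, 17]);
translate([825, 235, 347]) cube([83, 861, 17]);
translate([1054, 235, 347]) cube([83, 861, 17]);
translate([1283, 235, 347]) cube([83, 861, 17]);
translate([1512, 235, 347]) cube([83, 861, 17]);
translate([1741, 235, 347]) cube([83, 861, 17]);
translate([1970, 235, 347]) cube([83, 861, 17]);


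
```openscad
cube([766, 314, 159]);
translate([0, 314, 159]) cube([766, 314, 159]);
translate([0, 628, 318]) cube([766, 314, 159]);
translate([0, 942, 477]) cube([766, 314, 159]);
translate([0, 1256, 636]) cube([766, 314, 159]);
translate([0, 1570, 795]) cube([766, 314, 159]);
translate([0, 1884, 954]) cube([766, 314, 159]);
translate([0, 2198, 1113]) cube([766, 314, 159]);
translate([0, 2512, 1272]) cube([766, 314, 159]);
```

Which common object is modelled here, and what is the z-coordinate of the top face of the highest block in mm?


A staircase. The total rise is 1431 mm.

9 identical blocks, each offset up and back from the previous — a staircase. Each step is 159 mm tall and there are 9 of them, so the total rise is 9 × 159 = 1431 mm.


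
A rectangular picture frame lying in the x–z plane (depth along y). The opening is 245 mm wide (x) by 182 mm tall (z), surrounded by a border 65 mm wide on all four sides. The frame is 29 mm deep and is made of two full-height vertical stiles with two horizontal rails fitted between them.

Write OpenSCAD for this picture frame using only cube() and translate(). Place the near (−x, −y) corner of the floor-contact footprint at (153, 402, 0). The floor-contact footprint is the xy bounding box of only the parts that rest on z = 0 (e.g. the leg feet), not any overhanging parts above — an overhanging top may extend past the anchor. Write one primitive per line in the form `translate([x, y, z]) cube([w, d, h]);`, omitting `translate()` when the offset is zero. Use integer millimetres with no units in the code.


translate([153, 402, 0]) cube([65, 29, 312]);
translate([463, 402, 0]) cube([65, 29, 312]);
translate([218, 402, 0]) cube([245, 29, 65]);
translate([218, 402, 247]) cube([245, 29, 65]);


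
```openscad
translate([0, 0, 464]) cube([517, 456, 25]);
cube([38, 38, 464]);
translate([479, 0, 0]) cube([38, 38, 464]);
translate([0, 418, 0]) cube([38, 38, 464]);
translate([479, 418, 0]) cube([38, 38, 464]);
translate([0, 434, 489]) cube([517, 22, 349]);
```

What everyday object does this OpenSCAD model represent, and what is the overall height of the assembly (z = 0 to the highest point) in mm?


A chair. The overall height is 838 mm.

A slab on four corner posts with a tall panel at the back — a chair. The seat slab sits at z = 464 with thickness 25, and the 349 mm backrest starts at the seat top, so the overall height is 464 + 25 + 349 = 838 mm.


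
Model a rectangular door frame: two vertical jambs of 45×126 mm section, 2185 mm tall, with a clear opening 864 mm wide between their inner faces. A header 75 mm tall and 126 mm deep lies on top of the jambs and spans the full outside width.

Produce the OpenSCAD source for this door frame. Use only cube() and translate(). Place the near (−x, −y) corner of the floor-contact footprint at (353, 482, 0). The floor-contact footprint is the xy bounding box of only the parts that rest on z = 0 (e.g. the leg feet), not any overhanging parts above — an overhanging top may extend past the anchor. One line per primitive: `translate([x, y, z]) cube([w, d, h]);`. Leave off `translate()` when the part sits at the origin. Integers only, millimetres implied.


translate([353, 482, 0]) cube([45, 126, 2185]);
translate([1262, 482, 0]) cube([45, 126, 2185]);
translate([353, 482, 2185]) cube([954, 126, 75]);


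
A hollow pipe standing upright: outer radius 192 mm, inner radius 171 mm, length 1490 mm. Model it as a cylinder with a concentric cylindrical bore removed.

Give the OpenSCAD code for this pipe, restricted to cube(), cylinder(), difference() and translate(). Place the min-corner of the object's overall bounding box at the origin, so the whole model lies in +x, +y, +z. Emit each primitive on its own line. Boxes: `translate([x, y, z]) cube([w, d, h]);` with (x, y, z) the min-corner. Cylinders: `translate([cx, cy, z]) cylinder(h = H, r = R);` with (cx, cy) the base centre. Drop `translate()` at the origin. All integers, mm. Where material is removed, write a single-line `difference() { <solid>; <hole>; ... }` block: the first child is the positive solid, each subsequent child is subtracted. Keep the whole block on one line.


difference() { translate([192, 192, 0]) cylinder(h = 1490, r = 192); translate([192, 192, 0]) cylinder(h = 1490, r = 171); }


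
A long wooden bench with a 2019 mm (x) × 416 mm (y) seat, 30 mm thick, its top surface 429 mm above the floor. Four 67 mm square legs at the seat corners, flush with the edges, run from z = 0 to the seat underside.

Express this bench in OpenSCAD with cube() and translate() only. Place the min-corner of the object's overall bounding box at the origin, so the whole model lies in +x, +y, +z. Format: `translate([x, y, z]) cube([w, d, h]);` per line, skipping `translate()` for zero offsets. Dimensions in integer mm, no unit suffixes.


translate([0, 0, 399]) cube([2019, 416, 30]);
cube([67, 67, 399]);
translate([0, 349, 0]) cube([67, 67, 399]);
translate([1952, 0, 0]) cube([67, 67, 399]);
translate([1952, 349, 0]) cube([67, 67, 399]);


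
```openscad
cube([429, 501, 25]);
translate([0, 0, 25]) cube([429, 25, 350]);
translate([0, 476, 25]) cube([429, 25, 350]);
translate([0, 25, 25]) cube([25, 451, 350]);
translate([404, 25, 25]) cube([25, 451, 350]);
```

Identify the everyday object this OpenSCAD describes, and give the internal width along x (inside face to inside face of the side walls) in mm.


An open box. The internal width is 379 mm.

A 429×501 base slab with four walls standing on it — an open box. The base is 429 mm wide and the walls are 25 mm thick, so the internal width is 429 − 2 × 25 = 379 mm.


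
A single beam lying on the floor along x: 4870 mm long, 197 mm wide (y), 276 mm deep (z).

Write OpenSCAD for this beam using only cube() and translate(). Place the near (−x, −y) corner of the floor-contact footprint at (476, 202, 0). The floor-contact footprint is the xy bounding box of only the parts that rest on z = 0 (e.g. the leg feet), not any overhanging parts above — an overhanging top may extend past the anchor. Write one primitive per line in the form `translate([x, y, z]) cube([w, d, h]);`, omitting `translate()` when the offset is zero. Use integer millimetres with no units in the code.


translate([476, 202, 0]) cube([4870, 197, 276]);


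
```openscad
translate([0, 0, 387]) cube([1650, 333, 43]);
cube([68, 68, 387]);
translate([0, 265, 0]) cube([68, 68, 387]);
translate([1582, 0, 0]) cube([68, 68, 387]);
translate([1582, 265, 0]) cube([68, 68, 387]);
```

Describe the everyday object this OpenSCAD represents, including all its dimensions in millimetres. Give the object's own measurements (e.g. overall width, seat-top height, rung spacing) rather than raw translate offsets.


A long wooden bench with a 1650 mm (x) × 333 mm (y) seat, 43 mm thick, its top surface 430 mm above the floor. Four 68 mm square legs at the seat corners, flush with the edges, run from z = 0 to the seat underside.


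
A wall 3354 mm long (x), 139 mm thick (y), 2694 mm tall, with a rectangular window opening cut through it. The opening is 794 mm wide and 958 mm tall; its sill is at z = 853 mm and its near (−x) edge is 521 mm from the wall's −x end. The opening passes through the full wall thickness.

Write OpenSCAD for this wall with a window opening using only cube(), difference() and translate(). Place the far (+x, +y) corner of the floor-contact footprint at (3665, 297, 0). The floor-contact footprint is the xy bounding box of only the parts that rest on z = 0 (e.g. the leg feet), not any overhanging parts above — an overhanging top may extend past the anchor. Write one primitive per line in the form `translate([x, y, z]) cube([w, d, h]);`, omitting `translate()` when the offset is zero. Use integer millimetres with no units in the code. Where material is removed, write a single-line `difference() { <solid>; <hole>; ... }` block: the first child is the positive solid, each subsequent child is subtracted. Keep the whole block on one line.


difference() { translate([311, 158, 0]) cube([3354, 139, 2694]); translate([832, 158, 853]) cube([794, 139, 958]); }
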